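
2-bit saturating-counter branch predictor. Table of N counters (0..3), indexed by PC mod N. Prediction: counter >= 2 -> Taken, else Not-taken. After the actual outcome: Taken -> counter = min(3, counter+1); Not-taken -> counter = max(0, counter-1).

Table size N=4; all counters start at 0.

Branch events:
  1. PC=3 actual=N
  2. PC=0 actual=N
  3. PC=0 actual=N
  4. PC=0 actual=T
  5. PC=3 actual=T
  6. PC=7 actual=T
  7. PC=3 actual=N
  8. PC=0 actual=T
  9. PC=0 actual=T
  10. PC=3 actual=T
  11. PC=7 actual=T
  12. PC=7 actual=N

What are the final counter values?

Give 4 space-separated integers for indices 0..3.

Answer: 3 0 0 2

Derivation:
Ev 1: PC=3 idx=3 pred=N actual=N -> ctr[3]=0
Ev 2: PC=0 idx=0 pred=N actual=N -> ctr[0]=0
Ev 3: PC=0 idx=0 pred=N actual=N -> ctr[0]=0
Ev 4: PC=0 idx=0 pred=N actual=T -> ctr[0]=1
Ev 5: PC=3 idx=3 pred=N actual=T -> ctr[3]=1
Ev 6: PC=7 idx=3 pred=N actual=T -> ctr[3]=2
Ev 7: PC=3 idx=3 pred=T actual=N -> ctr[3]=1
Ev 8: PC=0 idx=0 pred=N actual=T -> ctr[0]=2
Ev 9: PC=0 idx=0 pred=T actual=T -> ctr[0]=3
Ev 10: PC=3 idx=3 pred=N actual=T -> ctr[3]=2
Ev 11: PC=7 idx=3 pred=T actual=T -> ctr[3]=3
Ev 12: PC=7 idx=3 pred=T actual=N -> ctr[3]=2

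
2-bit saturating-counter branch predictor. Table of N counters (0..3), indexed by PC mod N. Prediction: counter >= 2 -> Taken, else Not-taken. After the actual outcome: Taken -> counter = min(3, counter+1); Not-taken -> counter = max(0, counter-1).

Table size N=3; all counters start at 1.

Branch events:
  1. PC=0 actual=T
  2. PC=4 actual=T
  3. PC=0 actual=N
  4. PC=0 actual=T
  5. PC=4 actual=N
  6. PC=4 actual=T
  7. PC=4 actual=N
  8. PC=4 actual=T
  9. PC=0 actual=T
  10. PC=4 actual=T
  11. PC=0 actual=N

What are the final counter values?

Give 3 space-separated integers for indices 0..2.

Answer: 2 3 1

Derivation:
Ev 1: PC=0 idx=0 pred=N actual=T -> ctr[0]=2
Ev 2: PC=4 idx=1 pred=N actual=T -> ctr[1]=2
Ev 3: PC=0 idx=0 pred=T actual=N -> ctr[0]=1
Ev 4: PC=0 idx=0 pred=N actual=T -> ctr[0]=2
Ev 5: PC=4 idx=1 pred=T actual=N -> ctr[1]=1
Ev 6: PC=4 idx=1 pred=N actual=T -> ctr[1]=2
Ev 7: PC=4 idx=1 pred=T actual=N -> ctr[1]=1
Ev 8: PC=4 idx=1 pred=N actual=T -> ctr[1]=2
Ev 9: PC=0 idx=0 pred=T actual=T -> ctr[0]=3
Ev 10: PC=4 idx=1 pred=T actual=T -> ctr[1]=3
Ev 11: PC=0 idx=0 pred=T actual=N -> ctr[0]=2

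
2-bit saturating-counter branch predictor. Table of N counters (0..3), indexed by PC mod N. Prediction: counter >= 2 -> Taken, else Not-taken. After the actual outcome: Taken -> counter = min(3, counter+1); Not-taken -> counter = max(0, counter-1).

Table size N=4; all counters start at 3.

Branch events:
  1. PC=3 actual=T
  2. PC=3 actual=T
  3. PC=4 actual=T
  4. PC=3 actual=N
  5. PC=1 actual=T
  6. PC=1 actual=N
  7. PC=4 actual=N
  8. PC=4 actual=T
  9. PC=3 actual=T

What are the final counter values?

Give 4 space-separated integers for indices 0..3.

Answer: 3 2 3 3

Derivation:
Ev 1: PC=3 idx=3 pred=T actual=T -> ctr[3]=3
Ev 2: PC=3 idx=3 pred=T actual=T -> ctr[3]=3
Ev 3: PC=4 idx=0 pred=T actual=T -> ctr[0]=3
Ev 4: PC=3 idx=3 pred=T actual=N -> ctr[3]=2
Ev 5: PC=1 idx=1 pred=T actual=T -> ctr[1]=3
Ev 6: PC=1 idx=1 pred=T actual=N -> ctr[1]=2
Ev 7: PC=4 idx=0 pred=T actual=N -> ctr[0]=2
Ev 8: PC=4 idx=0 pred=T actual=T -> ctr[0]=3
Ev 9: PC=3 idx=3 pred=T actual=T -> ctr[3]=3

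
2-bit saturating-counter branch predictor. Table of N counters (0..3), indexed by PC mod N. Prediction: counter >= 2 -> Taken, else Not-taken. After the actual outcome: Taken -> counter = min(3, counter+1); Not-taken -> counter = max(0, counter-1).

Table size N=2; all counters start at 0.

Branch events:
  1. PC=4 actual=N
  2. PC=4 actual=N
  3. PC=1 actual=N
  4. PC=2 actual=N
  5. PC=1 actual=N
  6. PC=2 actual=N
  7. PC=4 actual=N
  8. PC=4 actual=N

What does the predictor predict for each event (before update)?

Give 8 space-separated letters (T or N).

Answer: N N N N N N N N

Derivation:
Ev 1: PC=4 idx=0 pred=N actual=N -> ctr[0]=0
Ev 2: PC=4 idx=0 pred=N actual=N -> ctr[0]=0
Ev 3: PC=1 idx=1 pred=N actual=N -> ctr[1]=0
Ev 4: PC=2 idx=0 pred=N actual=N -> ctr[0]=0
Ev 5: PC=1 idx=1 pred=N actual=N -> ctr[1]=0
Ev 6: PC=2 idx=0 pred=N actual=N -> ctr[0]=0
Ev 7: PC=4 idx=0 pred=N actual=N -> ctr[0]=0
Ev 8: PC=4 idx=0 pred=N actual=N -> ctr[0]=0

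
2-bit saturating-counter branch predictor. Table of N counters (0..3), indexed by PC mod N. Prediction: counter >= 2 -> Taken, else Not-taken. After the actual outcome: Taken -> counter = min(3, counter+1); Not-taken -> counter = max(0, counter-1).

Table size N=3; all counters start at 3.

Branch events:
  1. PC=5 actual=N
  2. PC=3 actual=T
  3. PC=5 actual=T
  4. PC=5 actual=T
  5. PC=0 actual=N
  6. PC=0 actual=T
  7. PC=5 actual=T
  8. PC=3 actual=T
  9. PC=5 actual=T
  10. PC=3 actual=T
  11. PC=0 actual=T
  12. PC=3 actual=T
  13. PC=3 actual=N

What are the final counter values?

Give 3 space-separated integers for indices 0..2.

Ev 1: PC=5 idx=2 pred=T actual=N -> ctr[2]=2
Ev 2: PC=3 idx=0 pred=T actual=T -> ctr[0]=3
Ev 3: PC=5 idx=2 pred=T actual=T -> ctr[2]=3
Ev 4: PC=5 idx=2 pred=T actual=T -> ctr[2]=3
Ev 5: PC=0 idx=0 pred=T actual=N -> ctr[0]=2
Ev 6: PC=0 idx=0 pred=T actual=T -> ctr[0]=3
Ev 7: PC=5 idx=2 pred=T actual=T -> ctr[2]=3
Ev 8: PC=3 idx=0 pred=T actual=T -> ctr[0]=3
Ev 9: PC=5 idx=2 pred=T actual=T -> ctr[2]=3
Ev 10: PC=3 idx=0 pred=T actual=T -> ctr[0]=3
Ev 11: PC=0 idx=0 pred=T actual=T -> ctr[0]=3
Ev 12: PC=3 idx=0 pred=T actual=T -> ctr[0]=3
Ev 13: PC=3 idx=0 pred=T actual=N -> ctr[0]=2

Answer: 2 3 3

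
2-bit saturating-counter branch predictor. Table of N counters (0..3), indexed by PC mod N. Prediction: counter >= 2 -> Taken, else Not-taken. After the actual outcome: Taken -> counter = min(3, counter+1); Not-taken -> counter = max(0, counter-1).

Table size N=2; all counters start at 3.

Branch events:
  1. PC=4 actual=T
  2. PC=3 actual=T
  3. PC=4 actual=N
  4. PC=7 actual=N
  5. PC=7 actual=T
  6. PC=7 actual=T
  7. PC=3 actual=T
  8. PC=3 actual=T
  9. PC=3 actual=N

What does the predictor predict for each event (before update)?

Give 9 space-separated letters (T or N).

Answer: T T T T T T T T T

Derivation:
Ev 1: PC=4 idx=0 pred=T actual=T -> ctr[0]=3
Ev 2: PC=3 idx=1 pred=T actual=T -> ctr[1]=3
Ev 3: PC=4 idx=0 pred=T actual=N -> ctr[0]=2
Ev 4: PC=7 idx=1 pred=T actual=N -> ctr[1]=2
Ev 5: PC=7 idx=1 pred=T actual=T -> ctr[1]=3
Ev 6: PC=7 idx=1 pred=T actual=T -> ctr[1]=3
Ev 7: PC=3 idx=1 pred=T actual=T -> ctr[1]=3
Ev 8: PC=3 idx=1 pred=T actual=T -> ctr[1]=3
Ev 9: PC=3 idx=1 pred=T actual=N -> ctr[1]=2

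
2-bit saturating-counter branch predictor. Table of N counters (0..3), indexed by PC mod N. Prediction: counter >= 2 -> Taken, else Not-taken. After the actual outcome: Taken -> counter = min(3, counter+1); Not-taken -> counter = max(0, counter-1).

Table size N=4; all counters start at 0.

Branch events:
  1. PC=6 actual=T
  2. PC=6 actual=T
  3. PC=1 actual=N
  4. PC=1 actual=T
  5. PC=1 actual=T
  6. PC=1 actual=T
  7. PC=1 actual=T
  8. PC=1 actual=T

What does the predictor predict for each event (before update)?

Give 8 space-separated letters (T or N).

Answer: N N N N N T T T

Derivation:
Ev 1: PC=6 idx=2 pred=N actual=T -> ctr[2]=1
Ev 2: PC=6 idx=2 pred=N actual=T -> ctr[2]=2
Ev 3: PC=1 idx=1 pred=N actual=N -> ctr[1]=0
Ev 4: PC=1 idx=1 pred=N actual=T -> ctr[1]=1
Ev 5: PC=1 idx=1 pred=N actual=T -> ctr[1]=2
Ev 6: PC=1 idx=1 pred=T actual=T -> ctr[1]=3
Ev 7: PC=1 idx=1 pred=T actual=T -> ctr[1]=3
Ev 8: PC=1 idx=1 pred=T actual=T -> ctr[1]=3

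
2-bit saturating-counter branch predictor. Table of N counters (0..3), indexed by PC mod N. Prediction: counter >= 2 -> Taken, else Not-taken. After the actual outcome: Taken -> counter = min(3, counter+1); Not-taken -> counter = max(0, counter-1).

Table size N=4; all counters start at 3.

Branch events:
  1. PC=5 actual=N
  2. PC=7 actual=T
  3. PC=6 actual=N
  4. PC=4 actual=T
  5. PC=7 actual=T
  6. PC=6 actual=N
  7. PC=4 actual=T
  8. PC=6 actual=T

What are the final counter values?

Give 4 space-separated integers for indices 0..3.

Ev 1: PC=5 idx=1 pred=T actual=N -> ctr[1]=2
Ev 2: PC=7 idx=3 pred=T actual=T -> ctr[3]=3
Ev 3: PC=6 idx=2 pred=T actual=N -> ctr[2]=2
Ev 4: PC=4 idx=0 pred=T actual=T -> ctr[0]=3
Ev 5: PC=7 idx=3 pred=T actual=T -> ctr[3]=3
Ev 6: PC=6 idx=2 pred=T actual=N -> ctr[2]=1
Ev 7: PC=4 idx=0 pred=T actual=T -> ctr[0]=3
Ev 8: PC=6 idx=2 pred=N actual=T -> ctr[2]=2

Answer: 3 2 2 3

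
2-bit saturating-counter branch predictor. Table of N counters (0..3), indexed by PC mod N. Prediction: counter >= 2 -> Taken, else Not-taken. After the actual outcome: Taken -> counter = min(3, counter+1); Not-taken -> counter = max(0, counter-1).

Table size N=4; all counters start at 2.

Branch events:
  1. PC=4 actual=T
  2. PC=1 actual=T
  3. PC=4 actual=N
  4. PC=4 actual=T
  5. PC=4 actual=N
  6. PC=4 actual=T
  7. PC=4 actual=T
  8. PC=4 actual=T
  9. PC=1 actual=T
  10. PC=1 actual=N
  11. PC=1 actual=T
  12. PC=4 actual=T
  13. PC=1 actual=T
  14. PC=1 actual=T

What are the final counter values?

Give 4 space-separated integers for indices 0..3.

Ev 1: PC=4 idx=0 pred=T actual=T -> ctr[0]=3
Ev 2: PC=1 idx=1 pred=T actual=T -> ctr[1]=3
Ev 3: PC=4 idx=0 pred=T actual=N -> ctr[0]=2
Ev 4: PC=4 idx=0 pred=T actual=T -> ctr[0]=3
Ev 5: PC=4 idx=0 pred=T actual=N -> ctr[0]=2
Ev 6: PC=4 idx=0 pred=T actual=T -> ctr[0]=3
Ev 7: PC=4 idx=0 pred=T actual=T -> ctr[0]=3
Ev 8: PC=4 idx=0 pred=T actual=T -> ctr[0]=3
Ev 9: PC=1 idx=1 pred=T actual=T -> ctr[1]=3
Ev 10: PC=1 idx=1 pred=T actual=N -> ctr[1]=2
Ev 11: PC=1 idx=1 pred=T actual=T -> ctr[1]=3
Ev 12: PC=4 idx=0 pred=T actual=T -> ctr[0]=3
Ev 13: PC=1 idx=1 pred=T actual=T -> ctr[1]=3
Ev 14: PC=1 idx=1 pred=T actual=T -> ctr[1]=3

Answer: 3 3 2 2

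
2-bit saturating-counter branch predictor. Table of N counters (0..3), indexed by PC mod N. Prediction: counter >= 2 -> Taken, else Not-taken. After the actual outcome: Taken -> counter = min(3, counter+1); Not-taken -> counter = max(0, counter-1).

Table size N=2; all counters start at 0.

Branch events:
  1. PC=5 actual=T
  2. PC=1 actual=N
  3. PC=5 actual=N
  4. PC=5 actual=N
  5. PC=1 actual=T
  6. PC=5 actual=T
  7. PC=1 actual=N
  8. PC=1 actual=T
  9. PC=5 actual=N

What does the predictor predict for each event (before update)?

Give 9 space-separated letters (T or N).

Ev 1: PC=5 idx=1 pred=N actual=T -> ctr[1]=1
Ev 2: PC=1 idx=1 pred=N actual=N -> ctr[1]=0
Ev 3: PC=5 idx=1 pred=N actual=N -> ctr[1]=0
Ev 4: PC=5 idx=1 pred=N actual=N -> ctr[1]=0
Ev 5: PC=1 idx=1 pred=N actual=T -> ctr[1]=1
Ev 6: PC=5 idx=1 pred=N actual=T -> ctr[1]=2
Ev 7: PC=1 idx=1 pred=T actual=N -> ctr[1]=1
Ev 8: PC=1 idx=1 pred=N actual=T -> ctr[1]=2
Ev 9: PC=5 idx=1 pred=T actual=N -> ctr[1]=1

Answer: N N N N N N T N T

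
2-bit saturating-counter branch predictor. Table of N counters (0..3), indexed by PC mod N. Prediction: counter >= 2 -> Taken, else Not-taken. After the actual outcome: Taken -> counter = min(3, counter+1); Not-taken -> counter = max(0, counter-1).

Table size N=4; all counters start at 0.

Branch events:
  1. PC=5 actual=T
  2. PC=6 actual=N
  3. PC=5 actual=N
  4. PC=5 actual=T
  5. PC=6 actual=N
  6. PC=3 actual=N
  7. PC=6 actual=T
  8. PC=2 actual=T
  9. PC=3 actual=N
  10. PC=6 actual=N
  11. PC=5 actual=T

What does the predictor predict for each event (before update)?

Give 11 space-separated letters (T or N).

Ev 1: PC=5 idx=1 pred=N actual=T -> ctr[1]=1
Ev 2: PC=6 idx=2 pred=N actual=N -> ctr[2]=0
Ev 3: PC=5 idx=1 pred=N actual=N -> ctr[1]=0
Ev 4: PC=5 idx=1 pred=N actual=T -> ctr[1]=1
Ev 5: PC=6 idx=2 pred=N actual=N -> ctr[2]=0
Ev 6: PC=3 idx=3 pred=N actual=N -> ctr[3]=0
Ev 7: PC=6 idx=2 pred=N actual=T -> ctr[2]=1
Ev 8: PC=2 idx=2 pred=N actual=T -> ctr[2]=2
Ev 9: PC=3 idx=3 pred=N actual=N -> ctr[3]=0
Ev 10: PC=6 idx=2 pred=T actual=N -> ctr[2]=1
Ev 11: PC=5 idx=1 pred=N actual=T -> ctr[1]=2

Answer: N N N N N N N N N T N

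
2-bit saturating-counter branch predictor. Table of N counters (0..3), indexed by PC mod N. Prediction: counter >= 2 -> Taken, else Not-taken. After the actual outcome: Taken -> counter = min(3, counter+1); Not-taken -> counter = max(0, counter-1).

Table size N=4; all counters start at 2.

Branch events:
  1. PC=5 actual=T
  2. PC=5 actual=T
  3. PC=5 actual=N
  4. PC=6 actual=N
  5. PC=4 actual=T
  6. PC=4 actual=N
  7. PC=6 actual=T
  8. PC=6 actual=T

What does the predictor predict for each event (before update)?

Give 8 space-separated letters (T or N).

Ev 1: PC=5 idx=1 pred=T actual=T -> ctr[1]=3
Ev 2: PC=5 idx=1 pred=T actual=T -> ctr[1]=3
Ev 3: PC=5 idx=1 pred=T actual=N -> ctr[1]=2
Ev 4: PC=6 idx=2 pred=T actual=N -> ctr[2]=1
Ev 5: PC=4 idx=0 pred=T actual=T -> ctr[0]=3
Ev 6: PC=4 idx=0 pred=T actual=N -> ctr[0]=2
Ev 7: PC=6 idx=2 pred=N actual=T -> ctr[2]=2
Ev 8: PC=6 idx=2 pred=T actual=T -> ctr[2]=3

Answer: T T T T T T N T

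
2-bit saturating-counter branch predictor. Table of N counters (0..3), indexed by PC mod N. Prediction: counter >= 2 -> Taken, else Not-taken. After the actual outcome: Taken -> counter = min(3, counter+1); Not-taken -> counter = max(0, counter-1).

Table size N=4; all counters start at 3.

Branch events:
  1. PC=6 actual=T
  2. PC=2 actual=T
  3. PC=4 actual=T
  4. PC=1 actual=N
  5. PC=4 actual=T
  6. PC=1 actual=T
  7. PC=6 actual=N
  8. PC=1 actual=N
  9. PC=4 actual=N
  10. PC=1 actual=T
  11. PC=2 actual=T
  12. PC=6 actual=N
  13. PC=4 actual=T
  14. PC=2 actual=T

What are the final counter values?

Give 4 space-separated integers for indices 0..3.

Ev 1: PC=6 idx=2 pred=T actual=T -> ctr[2]=3
Ev 2: PC=2 idx=2 pred=T actual=T -> ctr[2]=3
Ev 3: PC=4 idx=0 pred=T actual=T -> ctr[0]=3
Ev 4: PC=1 idx=1 pred=T actual=N -> ctr[1]=2
Ev 5: PC=4 idx=0 pred=T actual=T -> ctr[0]=3
Ev 6: PC=1 idx=1 pred=T actual=T -> ctr[1]=3
Ev 7: PC=6 idx=2 pred=T actual=N -> ctr[2]=2
Ev 8: PC=1 idx=1 pred=T actual=N -> ctr[1]=2
Ev 9: PC=4 idx=0 pred=T actual=N -> ctr[0]=2
Ev 10: PC=1 idx=1 pred=T actual=T -> ctr[1]=3
Ev 11: PC=2 idx=2 pred=T actual=T -> ctr[2]=3
Ev 12: PC=6 idx=2 pred=T actual=N -> ctr[2]=2
Ev 13: PC=4 idx=0 pred=T actual=T -> ctr[0]=3
Ev 14: PC=2 idx=2 pred=T actual=T -> ctr[2]=3

Answer: 3 3 3 3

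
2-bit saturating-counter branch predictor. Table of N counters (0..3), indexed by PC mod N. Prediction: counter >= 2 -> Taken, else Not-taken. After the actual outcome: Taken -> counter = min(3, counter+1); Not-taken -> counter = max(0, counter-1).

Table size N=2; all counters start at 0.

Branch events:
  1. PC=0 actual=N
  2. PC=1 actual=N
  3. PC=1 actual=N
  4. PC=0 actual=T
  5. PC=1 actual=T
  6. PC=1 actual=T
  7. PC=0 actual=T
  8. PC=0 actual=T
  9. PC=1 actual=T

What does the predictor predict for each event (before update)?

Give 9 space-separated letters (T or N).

Ev 1: PC=0 idx=0 pred=N actual=N -> ctr[0]=0
Ev 2: PC=1 idx=1 pred=N actual=N -> ctr[1]=0
Ev 3: PC=1 idx=1 pred=N actual=N -> ctr[1]=0
Ev 4: PC=0 idx=0 pred=N actual=T -> ctr[0]=1
Ev 5: PC=1 idx=1 pred=N actual=T -> ctr[1]=1
Ev 6: PC=1 idx=1 pred=N actual=T -> ctr[1]=2
Ev 7: PC=0 idx=0 pred=N actual=T -> ctr[0]=2
Ev 8: PC=0 idx=0 pred=T actual=T -> ctr[0]=3
Ev 9: PC=1 idx=1 pred=T actual=T -> ctr[1]=3

Answer: N N N N N N N T T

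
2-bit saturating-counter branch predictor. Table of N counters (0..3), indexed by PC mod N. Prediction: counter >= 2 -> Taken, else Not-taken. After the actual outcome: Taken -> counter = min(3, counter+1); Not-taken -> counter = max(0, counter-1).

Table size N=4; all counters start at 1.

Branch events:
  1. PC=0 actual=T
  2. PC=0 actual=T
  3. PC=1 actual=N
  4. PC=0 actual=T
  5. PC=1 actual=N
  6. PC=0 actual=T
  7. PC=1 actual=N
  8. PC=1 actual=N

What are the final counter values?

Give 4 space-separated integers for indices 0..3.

Answer: 3 0 1 1

Derivation:
Ev 1: PC=0 idx=0 pred=N actual=T -> ctr[0]=2
Ev 2: PC=0 idx=0 pred=T actual=T -> ctr[0]=3
Ev 3: PC=1 idx=1 pred=N actual=N -> ctr[1]=0
Ev 4: PC=0 idx=0 pred=T actual=T -> ctr[0]=3
Ev 5: PC=1 idx=1 pred=N actual=N -> ctr[1]=0
Ev 6: PC=0 idx=0 pred=T actual=T -> ctr[0]=3
Ev 7: PC=1 idx=1 pred=N actual=N -> ctr[1]=0
Ev 8: PC=1 idx=1 pred=N actual=N -> ctr[1]=0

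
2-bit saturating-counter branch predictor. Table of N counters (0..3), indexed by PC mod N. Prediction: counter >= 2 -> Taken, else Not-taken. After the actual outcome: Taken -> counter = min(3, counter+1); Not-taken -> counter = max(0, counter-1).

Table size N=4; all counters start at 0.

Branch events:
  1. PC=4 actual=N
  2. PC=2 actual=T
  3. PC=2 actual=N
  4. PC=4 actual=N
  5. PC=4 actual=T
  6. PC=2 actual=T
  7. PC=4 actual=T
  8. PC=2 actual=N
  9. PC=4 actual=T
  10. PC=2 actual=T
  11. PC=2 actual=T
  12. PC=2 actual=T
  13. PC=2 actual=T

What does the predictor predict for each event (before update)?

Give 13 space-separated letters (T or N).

Ev 1: PC=4 idx=0 pred=N actual=N -> ctr[0]=0
Ev 2: PC=2 idx=2 pred=N actual=T -> ctr[2]=1
Ev 3: PC=2 idx=2 pred=N actual=N -> ctr[2]=0
Ev 4: PC=4 idx=0 pred=N actual=N -> ctr[0]=0
Ev 5: PC=4 idx=0 pred=N actual=T -> ctr[0]=1
Ev 6: PC=2 idx=2 pred=N actual=T -> ctr[2]=1
Ev 7: PC=4 idx=0 pred=N actual=T -> ctr[0]=2
Ev 8: PC=2 idx=2 pred=N actual=N -> ctr[2]=0
Ev 9: PC=4 idx=0 pred=T actual=T -> ctr[0]=3
Ev 10: PC=2 idx=2 pred=N actual=T -> ctr[2]=1
Ev 11: PC=2 idx=2 pred=N actual=T -> ctr[2]=2
Ev 12: PC=2 idx=2 pred=T actual=T -> ctr[2]=3
Ev 13: PC=2 idx=2 pred=T actual=T -> ctr[2]=3

Answer: N N N N N N N N T N N T T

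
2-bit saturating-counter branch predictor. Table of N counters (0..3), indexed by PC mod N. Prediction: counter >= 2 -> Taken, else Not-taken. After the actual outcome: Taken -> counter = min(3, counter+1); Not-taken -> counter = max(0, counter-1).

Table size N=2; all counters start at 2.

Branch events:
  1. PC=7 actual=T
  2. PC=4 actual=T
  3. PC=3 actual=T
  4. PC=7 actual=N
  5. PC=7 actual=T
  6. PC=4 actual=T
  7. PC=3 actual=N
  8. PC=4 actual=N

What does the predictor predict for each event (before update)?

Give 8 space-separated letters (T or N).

Ev 1: PC=7 idx=1 pred=T actual=T -> ctr[1]=3
Ev 2: PC=4 idx=0 pred=T actual=T -> ctr[0]=3
Ev 3: PC=3 idx=1 pred=T actual=T -> ctr[1]=3
Ev 4: PC=7 idx=1 pred=T actual=N -> ctr[1]=2
Ev 5: PC=7 idx=1 pred=T actual=T -> ctr[1]=3
Ev 6: PC=4 idx=0 pred=T actual=T -> ctr[0]=3
Ev 7: PC=3 idx=1 pred=T actual=N -> ctr[1]=2
Ev 8: PC=4 idx=0 pred=T actual=N -> ctr[0]=2

Answer: T T T T T T T T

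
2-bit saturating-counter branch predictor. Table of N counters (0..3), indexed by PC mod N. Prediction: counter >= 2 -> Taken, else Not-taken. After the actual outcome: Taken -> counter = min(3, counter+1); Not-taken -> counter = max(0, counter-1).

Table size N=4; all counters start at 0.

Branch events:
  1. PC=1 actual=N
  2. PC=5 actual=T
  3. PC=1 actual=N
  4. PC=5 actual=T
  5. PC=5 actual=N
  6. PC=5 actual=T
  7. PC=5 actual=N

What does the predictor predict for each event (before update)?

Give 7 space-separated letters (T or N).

Ev 1: PC=1 idx=1 pred=N actual=N -> ctr[1]=0
Ev 2: PC=5 idx=1 pred=N actual=T -> ctr[1]=1
Ev 3: PC=1 idx=1 pred=N actual=N -> ctr[1]=0
Ev 4: PC=5 idx=1 pred=N actual=T -> ctr[1]=1
Ev 5: PC=5 idx=1 pred=N actual=N -> ctr[1]=0
Ev 6: PC=5 idx=1 pred=N actual=T -> ctr[1]=1
Ev 7: PC=5 idx=1 pred=N actual=N -> ctr[1]=0

Answer: N N N N N N N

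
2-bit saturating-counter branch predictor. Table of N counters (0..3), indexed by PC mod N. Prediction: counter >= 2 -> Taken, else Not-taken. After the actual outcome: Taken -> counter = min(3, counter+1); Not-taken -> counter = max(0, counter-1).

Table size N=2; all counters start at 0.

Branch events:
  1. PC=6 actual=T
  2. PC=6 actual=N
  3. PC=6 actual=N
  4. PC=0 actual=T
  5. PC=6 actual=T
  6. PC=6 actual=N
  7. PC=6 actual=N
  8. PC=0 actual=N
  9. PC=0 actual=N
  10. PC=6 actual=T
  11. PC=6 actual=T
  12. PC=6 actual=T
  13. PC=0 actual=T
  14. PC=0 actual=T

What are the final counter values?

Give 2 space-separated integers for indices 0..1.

Ev 1: PC=6 idx=0 pred=N actual=T -> ctr[0]=1
Ev 2: PC=6 idx=0 pred=N actual=N -> ctr[0]=0
Ev 3: PC=6 idx=0 pred=N actual=N -> ctr[0]=0
Ev 4: PC=0 idx=0 pred=N actual=T -> ctr[0]=1
Ev 5: PC=6 idx=0 pred=N actual=T -> ctr[0]=2
Ev 6: PC=6 idx=0 pred=T actual=N -> ctr[0]=1
Ev 7: PC=6 idx=0 pred=N actual=N -> ctr[0]=0
Ev 8: PC=0 idx=0 pred=N actual=N -> ctr[0]=0
Ev 9: PC=0 idx=0 pred=N actual=N -> ctr[0]=0
Ev 10: PC=6 idx=0 pred=N actual=T -> ctr[0]=1
Ev 11: PC=6 idx=0 pred=N actual=T -> ctr[0]=2
Ev 12: PC=6 idx=0 pred=T actual=T -> ctr[0]=3
Ev 13: PC=0 idx=0 pred=T actual=T -> ctr[0]=3
Ev 14: PC=0 idx=0 pred=T actual=T -> ctr[0]=3

Answer: 3 0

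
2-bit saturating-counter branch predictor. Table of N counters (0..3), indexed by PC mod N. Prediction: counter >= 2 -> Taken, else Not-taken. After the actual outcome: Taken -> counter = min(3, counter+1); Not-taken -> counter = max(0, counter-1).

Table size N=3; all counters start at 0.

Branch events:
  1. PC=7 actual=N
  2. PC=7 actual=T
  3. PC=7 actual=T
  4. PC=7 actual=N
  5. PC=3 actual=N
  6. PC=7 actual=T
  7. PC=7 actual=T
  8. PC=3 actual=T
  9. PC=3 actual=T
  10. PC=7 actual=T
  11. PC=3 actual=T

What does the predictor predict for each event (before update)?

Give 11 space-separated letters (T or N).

Answer: N N N T N N T N N T T

Derivation:
Ev 1: PC=7 idx=1 pred=N actual=N -> ctr[1]=0
Ev 2: PC=7 idx=1 pred=N actual=T -> ctr[1]=1
Ev 3: PC=7 idx=1 pred=N actual=T -> ctr[1]=2
Ev 4: PC=7 idx=1 pred=T actual=N -> ctr[1]=1
Ev 5: PC=3 idx=0 pred=N actual=N -> ctr[0]=0
Ev 6: PC=7 idx=1 pred=N actual=T -> ctr[1]=2
Ev 7: PC=7 idx=1 pred=T actual=T -> ctr[1]=3
Ev 8: PC=3 idx=0 pred=N actual=T -> ctr[0]=1
Ev 9: PC=3 idx=0 pred=N actual=T -> ctr[0]=2
Ev 10: PC=7 idx=1 pred=T actual=T -> ctr[1]=3
Ev 11: PC=3 idx=0 pred=T actual=T -> ctr[0]=3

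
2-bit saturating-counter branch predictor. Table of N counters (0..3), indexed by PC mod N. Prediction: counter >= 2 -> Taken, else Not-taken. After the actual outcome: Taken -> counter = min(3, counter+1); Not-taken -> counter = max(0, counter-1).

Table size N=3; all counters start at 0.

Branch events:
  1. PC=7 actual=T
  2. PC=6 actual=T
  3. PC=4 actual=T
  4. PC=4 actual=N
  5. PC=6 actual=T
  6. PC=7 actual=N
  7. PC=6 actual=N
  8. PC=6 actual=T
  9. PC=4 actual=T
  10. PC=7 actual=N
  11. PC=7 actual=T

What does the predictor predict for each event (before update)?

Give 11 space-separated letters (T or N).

Answer: N N N T N N T N N N N

Derivation:
Ev 1: PC=7 idx=1 pred=N actual=T -> ctr[1]=1
Ev 2: PC=6 idx=0 pred=N actual=T -> ctr[0]=1
Ev 3: PC=4 idx=1 pred=N actual=T -> ctr[1]=2
Ev 4: PC=4 idx=1 pred=T actual=N -> ctr[1]=1
Ev 5: PC=6 idx=0 pred=N actual=T -> ctr[0]=2
Ev 6: PC=7 idx=1 pred=N actual=N -> ctr[1]=0
Ev 7: PC=6 idx=0 pred=T actual=N -> ctr[0]=1
Ev 8: PC=6 idx=0 pred=N actual=T -> ctr[0]=2
Ev 9: PC=4 idx=1 pred=N actual=T -> ctr[1]=1
Ev 10: PC=7 idx=1 pred=N actual=N -> ctr[1]=0
Ev 11: PC=7 idx=1 pred=N actual=T -> ctr[1]=1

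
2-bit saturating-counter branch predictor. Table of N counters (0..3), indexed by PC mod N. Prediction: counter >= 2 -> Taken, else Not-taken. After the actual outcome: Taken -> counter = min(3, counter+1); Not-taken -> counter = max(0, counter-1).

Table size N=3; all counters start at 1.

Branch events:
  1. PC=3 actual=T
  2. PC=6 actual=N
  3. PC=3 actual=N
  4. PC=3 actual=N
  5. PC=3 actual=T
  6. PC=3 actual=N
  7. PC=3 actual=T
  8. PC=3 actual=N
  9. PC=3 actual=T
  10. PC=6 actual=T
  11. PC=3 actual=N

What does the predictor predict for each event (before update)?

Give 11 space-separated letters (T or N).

Ev 1: PC=3 idx=0 pred=N actual=T -> ctr[0]=2
Ev 2: PC=6 idx=0 pred=T actual=N -> ctr[0]=1
Ev 3: PC=3 idx=0 pred=N actual=N -> ctr[0]=0
Ev 4: PC=3 idx=0 pred=N actual=N -> ctr[0]=0
Ev 5: PC=3 idx=0 pred=N actual=T -> ctr[0]=1
Ev 6: PC=3 idx=0 pred=N actual=N -> ctr[0]=0
Ev 7: PC=3 idx=0 pred=N actual=T -> ctr[0]=1
Ev 8: PC=3 idx=0 pred=N actual=N -> ctr[0]=0
Ev 9: PC=3 idx=0 pred=N actual=T -> ctr[0]=1
Ev 10: PC=6 idx=0 pred=N actual=T -> ctr[0]=2
Ev 11: PC=3 idx=0 pred=T actual=N -> ctr[0]=1

Answer: N T N N N N N N N N T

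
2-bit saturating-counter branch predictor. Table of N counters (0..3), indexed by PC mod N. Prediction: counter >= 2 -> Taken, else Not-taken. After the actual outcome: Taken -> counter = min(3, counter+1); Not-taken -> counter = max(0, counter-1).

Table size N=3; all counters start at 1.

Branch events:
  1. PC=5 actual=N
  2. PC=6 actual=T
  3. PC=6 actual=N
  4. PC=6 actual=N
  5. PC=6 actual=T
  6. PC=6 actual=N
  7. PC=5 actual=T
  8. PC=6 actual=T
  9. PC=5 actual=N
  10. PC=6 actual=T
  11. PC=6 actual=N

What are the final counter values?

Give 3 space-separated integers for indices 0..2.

Answer: 1 1 0

Derivation:
Ev 1: PC=5 idx=2 pred=N actual=N -> ctr[2]=0
Ev 2: PC=6 idx=0 pred=N actual=T -> ctr[0]=2
Ev 3: PC=6 idx=0 pred=T actual=N -> ctr[0]=1
Ev 4: PC=6 idx=0 pred=N actual=N -> ctr[0]=0
Ev 5: PC=6 idx=0 pred=N actual=T -> ctr[0]=1
Ev 6: PC=6 idx=0 pred=N actual=N -> ctr[0]=0
Ev 7: PC=5 idx=2 pred=N actual=T -> ctr[2]=1
Ev 8: PC=6 idx=0 pred=N actual=T -> ctr[0]=1
Ev 9: PC=5 idx=2 pred=N actual=N -> ctr[2]=0
Ev 10: PC=6 idx=0 pred=N actual=T -> ctr[0]=2
Ev 11: PC=6 idx=0 pred=T actual=N -> ctr[0]=1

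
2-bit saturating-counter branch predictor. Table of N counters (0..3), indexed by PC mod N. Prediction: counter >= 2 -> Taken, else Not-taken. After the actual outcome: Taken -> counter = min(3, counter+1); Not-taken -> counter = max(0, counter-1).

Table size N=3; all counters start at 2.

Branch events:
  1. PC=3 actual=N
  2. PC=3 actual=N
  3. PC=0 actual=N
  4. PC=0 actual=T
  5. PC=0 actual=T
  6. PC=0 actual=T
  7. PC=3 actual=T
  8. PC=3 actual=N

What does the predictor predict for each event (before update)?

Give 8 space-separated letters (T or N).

Ev 1: PC=3 idx=0 pred=T actual=N -> ctr[0]=1
Ev 2: PC=3 idx=0 pred=N actual=N -> ctr[0]=0
Ev 3: PC=0 idx=0 pred=N actual=N -> ctr[0]=0
Ev 4: PC=0 idx=0 pred=N actual=T -> ctr[0]=1
Ev 5: PC=0 idx=0 pred=N actual=T -> ctr[0]=2
Ev 6: PC=0 idx=0 pred=T actual=T -> ctr[0]=3
Ev 7: PC=3 idx=0 pred=T actual=T -> ctr[0]=3
Ev 8: PC=3 idx=0 pred=T actual=N -> ctr[0]=2

Answer: T N N N N T T T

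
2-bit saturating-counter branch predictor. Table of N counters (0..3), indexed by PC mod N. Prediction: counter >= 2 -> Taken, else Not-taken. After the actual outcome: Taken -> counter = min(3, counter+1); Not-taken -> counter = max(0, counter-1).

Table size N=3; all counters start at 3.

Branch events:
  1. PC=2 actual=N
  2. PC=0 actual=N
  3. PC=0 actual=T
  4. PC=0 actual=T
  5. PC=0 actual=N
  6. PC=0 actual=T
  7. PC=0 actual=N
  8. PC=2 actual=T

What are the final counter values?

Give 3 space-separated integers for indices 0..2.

Ev 1: PC=2 idx=2 pred=T actual=N -> ctr[2]=2
Ev 2: PC=0 idx=0 pred=T actual=N -> ctr[0]=2
Ev 3: PC=0 idx=0 pred=T actual=T -> ctr[0]=3
Ev 4: PC=0 idx=0 pred=T actual=T -> ctr[0]=3
Ev 5: PC=0 idx=0 pred=T actual=N -> ctr[0]=2
Ev 6: PC=0 idx=0 pred=T actual=T -> ctr[0]=3
Ev 7: PC=0 idx=0 pred=T actual=N -> ctr[0]=2
Ev 8: PC=2 idx=2 pred=T actual=T -> ctr[2]=3

Answer: 2 3 3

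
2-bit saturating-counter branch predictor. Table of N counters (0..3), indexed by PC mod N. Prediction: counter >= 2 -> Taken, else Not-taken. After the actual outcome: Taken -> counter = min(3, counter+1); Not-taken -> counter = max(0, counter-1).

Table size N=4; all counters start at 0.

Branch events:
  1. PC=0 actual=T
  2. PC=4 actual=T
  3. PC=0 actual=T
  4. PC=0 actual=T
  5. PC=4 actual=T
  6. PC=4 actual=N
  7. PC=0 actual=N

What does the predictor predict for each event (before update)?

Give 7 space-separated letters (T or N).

Answer: N N T T T T T

Derivation:
Ev 1: PC=0 idx=0 pred=N actual=T -> ctr[0]=1
Ev 2: PC=4 idx=0 pred=N actual=T -> ctr[0]=2
Ev 3: PC=0 idx=0 pred=T actual=T -> ctr[0]=3
Ev 4: PC=0 idx=0 pred=T actual=T -> ctr[0]=3
Ev 5: PC=4 idx=0 pred=T actual=T -> ctr[0]=3
Ev 6: PC=4 idx=0 pred=T actual=N -> ctr[0]=2
Ev 7: PC=0 idx=0 pred=T actual=N -> ctr[0]=1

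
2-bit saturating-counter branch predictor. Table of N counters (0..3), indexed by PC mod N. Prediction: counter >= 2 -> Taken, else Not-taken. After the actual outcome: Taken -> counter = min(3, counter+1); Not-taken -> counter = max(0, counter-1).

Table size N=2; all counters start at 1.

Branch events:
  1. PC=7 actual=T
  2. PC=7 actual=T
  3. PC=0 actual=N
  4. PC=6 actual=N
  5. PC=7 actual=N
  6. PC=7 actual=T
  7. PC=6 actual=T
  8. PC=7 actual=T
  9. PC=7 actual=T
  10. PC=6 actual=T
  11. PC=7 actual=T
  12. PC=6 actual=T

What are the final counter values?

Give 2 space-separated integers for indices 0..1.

Answer: 3 3

Derivation:
Ev 1: PC=7 idx=1 pred=N actual=T -> ctr[1]=2
Ev 2: PC=7 idx=1 pred=T actual=T -> ctr[1]=3
Ev 3: PC=0 idx=0 pred=N actual=N -> ctr[0]=0
Ev 4: PC=6 idx=0 pred=N actual=N -> ctr[0]=0
Ev 5: PC=7 idx=1 pred=T actual=N -> ctr[1]=2
Ev 6: PC=7 idx=1 pred=T actual=T -> ctr[1]=3
Ev 7: PC=6 idx=0 pred=N actual=T -> ctr[0]=1
Ev 8: PC=7 idx=1 pred=T actual=T -> ctr[1]=3
Ev 9: PC=7 idx=1 pred=T actual=T -> ctr[1]=3
Ev 10: PC=6 idx=0 pred=N actual=T -> ctr[0]=2
Ev 11: PC=7 idx=1 pred=T actual=T -> ctr[1]=3
Ev 12: PC=6 idx=0 pred=T actual=T -> ctr[0]=3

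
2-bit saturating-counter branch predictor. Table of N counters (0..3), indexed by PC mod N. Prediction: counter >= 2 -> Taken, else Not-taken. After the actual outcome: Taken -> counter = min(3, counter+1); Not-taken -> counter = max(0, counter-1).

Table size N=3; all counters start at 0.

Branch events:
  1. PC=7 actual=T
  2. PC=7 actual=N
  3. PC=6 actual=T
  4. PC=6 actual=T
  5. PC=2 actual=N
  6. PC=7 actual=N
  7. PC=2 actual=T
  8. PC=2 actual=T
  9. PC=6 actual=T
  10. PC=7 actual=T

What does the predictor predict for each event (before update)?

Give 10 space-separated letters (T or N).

Ev 1: PC=7 idx=1 pred=N actual=T -> ctr[1]=1
Ev 2: PC=7 idx=1 pred=N actual=N -> ctr[1]=0
Ev 3: PC=6 idx=0 pred=N actual=T -> ctr[0]=1
Ev 4: PC=6 idx=0 pred=N actual=T -> ctr[0]=2
Ev 5: PC=2 idx=2 pred=N actual=N -> ctr[2]=0
Ev 6: PC=7 idx=1 pred=N actual=N -> ctr[1]=0
Ev 7: PC=2 idx=2 pred=N actual=T -> ctr[2]=1
Ev 8: PC=2 idx=2 pred=N actual=T -> ctr[2]=2
Ev 9: PC=6 idx=0 pred=T actual=T -> ctr[0]=3
Ev 10: PC=7 idx=1 pred=N actual=T -> ctr[1]=1

Answer: N N N N N N N N T N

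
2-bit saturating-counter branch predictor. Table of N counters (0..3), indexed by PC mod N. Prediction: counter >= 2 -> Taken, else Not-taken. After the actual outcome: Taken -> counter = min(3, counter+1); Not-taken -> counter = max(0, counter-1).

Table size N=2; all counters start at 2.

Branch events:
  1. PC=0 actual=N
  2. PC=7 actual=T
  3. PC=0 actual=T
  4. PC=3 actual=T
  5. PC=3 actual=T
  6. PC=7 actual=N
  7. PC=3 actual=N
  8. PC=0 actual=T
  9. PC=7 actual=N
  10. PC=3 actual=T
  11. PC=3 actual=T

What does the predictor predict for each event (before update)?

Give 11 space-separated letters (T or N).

Answer: T T N T T T T T N N N

Derivation:
Ev 1: PC=0 idx=0 pred=T actual=N -> ctr[0]=1
Ev 2: PC=7 idx=1 pred=T actual=T -> ctr[1]=3
Ev 3: PC=0 idx=0 pred=N actual=T -> ctr[0]=2
Ev 4: PC=3 idx=1 pred=T actual=T -> ctr[1]=3
Ev 5: PC=3 idx=1 pred=T actual=T -> ctr[1]=3
Ev 6: PC=7 idx=1 pred=T actual=N -> ctr[1]=2
Ev 7: PC=3 idx=1 pred=T actual=N -> ctr[1]=1
Ev 8: PC=0 idx=0 pred=T actual=T -> ctr[0]=3
Ev 9: PC=7 idx=1 pred=N actual=N -> ctr[1]=0
Ev 10: PC=3 idx=1 pred=N actual=T -> ctr[1]=1
Ev 11: PC=3 idx=1 pred=N actual=T -> ctr[1]=2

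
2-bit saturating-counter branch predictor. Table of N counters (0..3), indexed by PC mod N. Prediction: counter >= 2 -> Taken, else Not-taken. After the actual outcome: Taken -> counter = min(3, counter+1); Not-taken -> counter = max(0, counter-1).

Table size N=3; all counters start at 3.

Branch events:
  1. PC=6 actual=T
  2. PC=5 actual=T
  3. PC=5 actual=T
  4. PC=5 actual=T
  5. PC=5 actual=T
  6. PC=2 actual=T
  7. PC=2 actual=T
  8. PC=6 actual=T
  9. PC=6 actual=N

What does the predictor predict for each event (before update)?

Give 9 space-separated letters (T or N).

Ev 1: PC=6 idx=0 pred=T actual=T -> ctr[0]=3
Ev 2: PC=5 idx=2 pred=T actual=T -> ctr[2]=3
Ev 3: PC=5 idx=2 pred=T actual=T -> ctr[2]=3
Ev 4: PC=5 idx=2 pred=T actual=T -> ctr[2]=3
Ev 5: PC=5 idx=2 pred=T actual=T -> ctr[2]=3
Ev 6: PC=2 idx=2 pred=T actual=T -> ctr[2]=3
Ev 7: PC=2 idx=2 pred=T actual=T -> ctr[2]=3
Ev 8: PC=6 idx=0 pred=T actual=T -> ctr[0]=3
Ev 9: PC=6 idx=0 pred=T actual=N -> ctr[0]=2

Answer: T T T T T T T T T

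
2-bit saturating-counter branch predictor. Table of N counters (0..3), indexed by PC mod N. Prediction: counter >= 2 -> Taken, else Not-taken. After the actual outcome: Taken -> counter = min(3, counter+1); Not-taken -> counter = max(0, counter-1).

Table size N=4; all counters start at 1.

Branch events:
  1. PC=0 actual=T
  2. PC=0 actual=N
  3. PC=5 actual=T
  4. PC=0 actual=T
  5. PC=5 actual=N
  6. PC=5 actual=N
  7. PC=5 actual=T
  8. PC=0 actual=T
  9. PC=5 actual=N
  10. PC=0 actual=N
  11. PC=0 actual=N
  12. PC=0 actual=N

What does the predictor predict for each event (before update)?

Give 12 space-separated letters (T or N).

Answer: N T N N T N N T N T T N

Derivation:
Ev 1: PC=0 idx=0 pred=N actual=T -> ctr[0]=2
Ev 2: PC=0 idx=0 pred=T actual=N -> ctr[0]=1
Ev 3: PC=5 idx=1 pred=N actual=T -> ctr[1]=2
Ev 4: PC=0 idx=0 pred=N actual=T -> ctr[0]=2
Ev 5: PC=5 idx=1 pred=T actual=N -> ctr[1]=1
Ev 6: PC=5 idx=1 pred=N actual=N -> ctr[1]=0
Ev 7: PC=5 idx=1 pred=N actual=T -> ctr[1]=1
Ev 8: PC=0 idx=0 pred=T actual=T -> ctr[0]=3
Ev 9: PC=5 idx=1 pred=N actual=N -> ctr[1]=0
Ev 10: PC=0 idx=0 pred=T actual=N -> ctr[0]=2
Ev 11: PC=0 idx=0 pred=T actual=N -> ctr[0]=1
Ev 12: PC=0 idx=0 pred=N actual=N -> ctr[0]=0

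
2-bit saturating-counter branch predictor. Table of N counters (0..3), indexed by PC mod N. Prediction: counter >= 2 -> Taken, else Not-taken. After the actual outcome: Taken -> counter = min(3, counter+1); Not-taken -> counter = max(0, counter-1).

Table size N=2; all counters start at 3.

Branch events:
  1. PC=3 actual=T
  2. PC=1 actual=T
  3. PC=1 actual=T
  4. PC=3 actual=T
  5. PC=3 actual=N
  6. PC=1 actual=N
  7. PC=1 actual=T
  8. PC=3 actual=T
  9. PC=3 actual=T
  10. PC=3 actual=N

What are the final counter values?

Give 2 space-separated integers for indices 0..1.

Ev 1: PC=3 idx=1 pred=T actual=T -> ctr[1]=3
Ev 2: PC=1 idx=1 pred=T actual=T -> ctr[1]=3
Ev 3: PC=1 idx=1 pred=T actual=T -> ctr[1]=3
Ev 4: PC=3 idx=1 pred=T actual=T -> ctr[1]=3
Ev 5: PC=3 idx=1 pred=T actual=N -> ctr[1]=2
Ev 6: PC=1 idx=1 pred=T actual=N -> ctr[1]=1
Ev 7: PC=1 idx=1 pred=N actual=T -> ctr[1]=2
Ev 8: PC=3 idx=1 pred=T actual=T -> ctr[1]=3
Ev 9: PC=3 idx=1 pred=T actual=T -> ctr[1]=3
Ev 10: PC=3 idx=1 pred=T actual=N -> ctr[1]=2

Answer: 3 2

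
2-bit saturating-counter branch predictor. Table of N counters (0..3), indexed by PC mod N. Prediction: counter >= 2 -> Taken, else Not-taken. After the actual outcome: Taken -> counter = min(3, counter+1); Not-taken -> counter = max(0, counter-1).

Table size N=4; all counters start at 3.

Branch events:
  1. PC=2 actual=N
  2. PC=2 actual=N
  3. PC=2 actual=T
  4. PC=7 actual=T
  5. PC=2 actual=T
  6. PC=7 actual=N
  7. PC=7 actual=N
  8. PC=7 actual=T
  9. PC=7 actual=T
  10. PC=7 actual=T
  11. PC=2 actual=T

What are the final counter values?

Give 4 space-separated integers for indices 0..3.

Answer: 3 3 3 3

Derivation:
Ev 1: PC=2 idx=2 pred=T actual=N -> ctr[2]=2
Ev 2: PC=2 idx=2 pred=T actual=N -> ctr[2]=1
Ev 3: PC=2 idx=2 pred=N actual=T -> ctr[2]=2
Ev 4: PC=7 idx=3 pred=T actual=T -> ctr[3]=3
Ev 5: PC=2 idx=2 pred=T actual=T -> ctr[2]=3
Ev 6: PC=7 idx=3 pred=T actual=N -> ctr[3]=2
Ev 7: PC=7 idx=3 pred=T actual=N -> ctr[3]=1
Ev 8: PC=7 idx=3 pred=N actual=T -> ctr[3]=2
Ev 9: PC=7 idx=3 pred=T actual=T -> ctr[3]=3
Ev 10: PC=7 idx=3 pred=T actual=T -> ctr[3]=3
Ev 11: PC=2 idx=2 pred=T actual=T -> ctr[2]=3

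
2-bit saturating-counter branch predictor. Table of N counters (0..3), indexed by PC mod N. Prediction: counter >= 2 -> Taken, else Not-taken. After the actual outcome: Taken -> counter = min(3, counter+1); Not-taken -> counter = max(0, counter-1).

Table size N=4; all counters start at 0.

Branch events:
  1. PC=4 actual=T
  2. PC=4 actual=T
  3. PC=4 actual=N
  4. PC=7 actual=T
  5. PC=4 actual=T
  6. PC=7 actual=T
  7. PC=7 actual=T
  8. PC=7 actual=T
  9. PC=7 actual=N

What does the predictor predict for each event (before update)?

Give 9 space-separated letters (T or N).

Ev 1: PC=4 idx=0 pred=N actual=T -> ctr[0]=1
Ev 2: PC=4 idx=0 pred=N actual=T -> ctr[0]=2
Ev 3: PC=4 idx=0 pred=T actual=N -> ctr[0]=1
Ev 4: PC=7 idx=3 pred=N actual=T -> ctr[3]=1
Ev 5: PC=4 idx=0 pred=N actual=T -> ctr[0]=2
Ev 6: PC=7 idx=3 pred=N actual=T -> ctr[3]=2
Ev 7: PC=7 idx=3 pred=T actual=T -> ctr[3]=3
Ev 8: PC=7 idx=3 pred=T actual=T -> ctr[3]=3
Ev 9: PC=7 idx=3 pred=T actual=N -> ctr[3]=2

Answer: N N T N N N T T T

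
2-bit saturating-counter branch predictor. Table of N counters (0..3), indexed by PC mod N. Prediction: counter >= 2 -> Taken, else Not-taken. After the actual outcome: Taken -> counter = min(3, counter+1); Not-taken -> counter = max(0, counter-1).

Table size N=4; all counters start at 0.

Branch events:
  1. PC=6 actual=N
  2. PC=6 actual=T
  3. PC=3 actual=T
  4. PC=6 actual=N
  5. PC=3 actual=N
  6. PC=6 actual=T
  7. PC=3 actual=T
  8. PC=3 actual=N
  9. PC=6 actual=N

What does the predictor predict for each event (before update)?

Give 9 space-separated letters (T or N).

Ev 1: PC=6 idx=2 pred=N actual=N -> ctr[2]=0
Ev 2: PC=6 idx=2 pred=N actual=T -> ctr[2]=1
Ev 3: PC=3 idx=3 pred=N actual=T -> ctr[3]=1
Ev 4: PC=6 idx=2 pred=N actual=N -> ctr[2]=0
Ev 5: PC=3 idx=3 pred=N actual=N -> ctr[3]=0
Ev 6: PC=6 idx=2 pred=N actual=T -> ctr[2]=1
Ev 7: PC=3 idx=3 pred=N actual=T -> ctr[3]=1
Ev 8: PC=3 idx=3 pred=N actual=N -> ctr[3]=0
Ev 9: PC=6 idx=2 pred=N actual=N -> ctr[2]=0

Answer: N N N N N N N N N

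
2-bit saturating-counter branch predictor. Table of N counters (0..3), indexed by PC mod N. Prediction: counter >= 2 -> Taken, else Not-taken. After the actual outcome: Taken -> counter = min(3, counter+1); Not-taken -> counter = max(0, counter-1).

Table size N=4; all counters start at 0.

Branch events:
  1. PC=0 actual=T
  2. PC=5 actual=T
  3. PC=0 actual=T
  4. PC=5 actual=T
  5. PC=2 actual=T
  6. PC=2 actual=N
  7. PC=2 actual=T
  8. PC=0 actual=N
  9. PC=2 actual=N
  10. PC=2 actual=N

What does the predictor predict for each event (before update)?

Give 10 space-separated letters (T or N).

Answer: N N N N N N N T N N

Derivation:
Ev 1: PC=0 idx=0 pred=N actual=T -> ctr[0]=1
Ev 2: PC=5 idx=1 pred=N actual=T -> ctr[1]=1
Ev 3: PC=0 idx=0 pred=N actual=T -> ctr[0]=2
Ev 4: PC=5 idx=1 pred=N actual=T -> ctr[1]=2
Ev 5: PC=2 idx=2 pred=N actual=T -> ctr[2]=1
Ev 6: PC=2 idx=2 pred=N actual=N -> ctr[2]=0
Ev 7: PC=2 idx=2 pred=N actual=T -> ctr[2]=1
Ev 8: PC=0 idx=0 pred=T actual=N -> ctr[0]=1
Ev 9: PC=2 idx=2 pred=N actual=N -> ctr[2]=0
Ev 10: PC=2 idx=2 pred=N actual=N -> ctr[2]=0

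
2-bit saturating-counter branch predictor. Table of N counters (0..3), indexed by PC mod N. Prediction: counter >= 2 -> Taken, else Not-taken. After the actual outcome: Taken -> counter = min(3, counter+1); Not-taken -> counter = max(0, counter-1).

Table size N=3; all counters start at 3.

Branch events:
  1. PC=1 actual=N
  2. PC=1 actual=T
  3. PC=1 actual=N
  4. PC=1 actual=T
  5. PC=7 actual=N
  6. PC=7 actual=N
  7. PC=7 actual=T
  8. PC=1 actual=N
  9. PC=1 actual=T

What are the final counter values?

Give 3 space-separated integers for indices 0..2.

Answer: 3 2 3

Derivation:
Ev 1: PC=1 idx=1 pred=T actual=N -> ctr[1]=2
Ev 2: PC=1 idx=1 pred=T actual=T -> ctr[1]=3
Ev 3: PC=1 idx=1 pred=T actual=N -> ctr[1]=2
Ev 4: PC=1 idx=1 pred=T actual=T -> ctr[1]=3
Ev 5: PC=7 idx=1 pred=T actual=N -> ctr[1]=2
Ev 6: PC=7 idx=1 pred=T actual=N -> ctr[1]=1
Ev 7: PC=7 idx=1 pred=N actual=T -> ctr[1]=2
Ev 8: PC=1 idx=1 pred=T actual=N -> ctr[1]=1
Ev 9: PC=1 idx=1 pred=N actual=T -> ctr[1]=2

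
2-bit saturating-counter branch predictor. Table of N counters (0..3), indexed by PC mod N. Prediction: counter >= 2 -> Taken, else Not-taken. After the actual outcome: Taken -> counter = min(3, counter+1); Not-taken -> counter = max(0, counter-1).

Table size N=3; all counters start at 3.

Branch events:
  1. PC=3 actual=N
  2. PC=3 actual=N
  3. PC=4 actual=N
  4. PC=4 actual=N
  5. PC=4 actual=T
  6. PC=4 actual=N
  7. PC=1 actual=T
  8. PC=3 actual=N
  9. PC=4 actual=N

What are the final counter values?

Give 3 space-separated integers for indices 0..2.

Answer: 0 1 3

Derivation:
Ev 1: PC=3 idx=0 pred=T actual=N -> ctr[0]=2
Ev 2: PC=3 idx=0 pred=T actual=N -> ctr[0]=1
Ev 3: PC=4 idx=1 pred=T actual=N -> ctr[1]=2
Ev 4: PC=4 idx=1 pred=T actual=N -> ctr[1]=1
Ev 5: PC=4 idx=1 pred=N actual=T -> ctr[1]=2
Ev 6: PC=4 idx=1 pred=T actual=N -> ctr[1]=1
Ev 7: PC=1 idx=1 pred=N actual=T -> ctr[1]=2
Ev 8: PC=3 idx=0 pred=N actual=N -> ctr[0]=0
Ev 9: PC=4 idx=1 pred=T actual=N -> ctr[1]=1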